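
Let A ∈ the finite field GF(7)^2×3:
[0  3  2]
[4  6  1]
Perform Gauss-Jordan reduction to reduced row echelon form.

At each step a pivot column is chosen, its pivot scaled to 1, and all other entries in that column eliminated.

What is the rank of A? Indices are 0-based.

rank = 2

step 1: exchange rows 0,1
step 1: normalize row 0 (÷4) = (1, 5, 2)
step 2: normalize row 1 (÷3) = (0, 1, 3)
  row 0: subtract 5×row1 = (1, 0, 1)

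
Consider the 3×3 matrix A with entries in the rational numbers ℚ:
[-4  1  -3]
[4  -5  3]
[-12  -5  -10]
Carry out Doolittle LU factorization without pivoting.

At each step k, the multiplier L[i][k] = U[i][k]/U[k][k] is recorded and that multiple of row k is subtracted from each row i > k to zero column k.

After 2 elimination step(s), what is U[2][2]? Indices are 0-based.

k=0: U[0][0]=-4
  eliminate (1,0): mult=-1, new row 1: (0, -4, 0); set L[1][0]=-1
  eliminate (2,0): mult=3, new row 2: (0, -8, -1); set L[2][0]=3
k=1: U[1][1]=-4
  eliminate (2,1): mult=2, new row 2: (0, 0, -1); set L[2][1]=2

U[2][2] = -1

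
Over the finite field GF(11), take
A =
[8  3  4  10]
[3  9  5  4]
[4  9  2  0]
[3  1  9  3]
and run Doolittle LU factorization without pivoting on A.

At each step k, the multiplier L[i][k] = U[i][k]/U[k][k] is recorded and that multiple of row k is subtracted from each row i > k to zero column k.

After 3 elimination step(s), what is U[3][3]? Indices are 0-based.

U[3][3] = 1

k=0: U[0][0]=8
  eliminate (1,0): mult=10, new row 1: (0, 1, 9, 3); set L[1][0]=10
  eliminate (2,0): mult=6, new row 2: (0, 2, 0, 6); set L[2][0]=6
  eliminate (3,0): mult=10, new row 3: (0, 4, 2, 2); set L[3][0]=10
k=1: U[1][1]=1
  eliminate (2,1): mult=2, new row 2: (0, 0, 4, 0); set L[2][1]=2
  eliminate (3,1): mult=4, new row 3: (0, 0, 10, 1); set L[3][1]=4
k=2: U[2][2]=4
  eliminate (3,2): mult=8, new row 3: (0, 0, 0, 1); set L[3][2]=8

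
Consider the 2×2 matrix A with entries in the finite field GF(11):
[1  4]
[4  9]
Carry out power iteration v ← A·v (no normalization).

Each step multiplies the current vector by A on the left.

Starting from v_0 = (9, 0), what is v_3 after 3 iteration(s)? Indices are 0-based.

v_0 = (9, 0).
v_1 = A·v_0 = (9, 3).
v_2 = A·v_1 = (10, 8).
v_3 = A·v_2 = (9, 2).

v_3 = (9, 2)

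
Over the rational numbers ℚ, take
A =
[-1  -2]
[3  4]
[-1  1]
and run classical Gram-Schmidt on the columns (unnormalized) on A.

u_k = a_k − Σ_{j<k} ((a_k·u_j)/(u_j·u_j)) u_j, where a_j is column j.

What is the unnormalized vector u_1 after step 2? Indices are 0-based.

u_1 = (-9/11, 5/11, 24/11)

Step 1: u_0 = a_0 = (-1, 3, -1).
Step 2: u_1 = a_1 − (13/11)·u_0 = (-9/11, 5/11, 24/11).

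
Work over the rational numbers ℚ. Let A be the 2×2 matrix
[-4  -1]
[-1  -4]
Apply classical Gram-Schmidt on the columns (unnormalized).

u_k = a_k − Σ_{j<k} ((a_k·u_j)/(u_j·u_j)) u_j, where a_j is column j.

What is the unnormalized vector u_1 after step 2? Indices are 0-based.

u_1 = (15/17, -60/17)

Step 1: u_0 = a_0 = (-4, -1).
Step 2: u_1 = a_1 − (8/17)·u_0 = (15/17, -60/17).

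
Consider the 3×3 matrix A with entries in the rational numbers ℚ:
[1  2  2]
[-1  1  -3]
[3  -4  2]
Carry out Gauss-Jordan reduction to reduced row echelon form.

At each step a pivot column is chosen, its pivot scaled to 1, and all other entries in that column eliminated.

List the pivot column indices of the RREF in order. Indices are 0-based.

pivot(0,0)=1: scale R0 → (1, 2, 2)
  clear (1,0): R1 −= (-1)R0 → (0, 3, -1)
  clear (2,0): R2 −= (3)R0 → (0, -10, -4)
pivot(1,1)=3: scale R1 → (0, 1, -1/3)
  clear (0,1): R0 −= (2)R1 → (1, 0, 8/3)
  clear (2,1): R2 −= (-10)R1 → (0, 0, -22/3)
pivot(2,2)=-22/3: scale R2 → (0, 0, 1)
  clear (0,2): R0 −= (8/3)R2 → (1, 0, 0)
  clear (1,2): R1 −= (-1/3)R2 → (0, 1, 0)

pivot columns: 0, 1, 2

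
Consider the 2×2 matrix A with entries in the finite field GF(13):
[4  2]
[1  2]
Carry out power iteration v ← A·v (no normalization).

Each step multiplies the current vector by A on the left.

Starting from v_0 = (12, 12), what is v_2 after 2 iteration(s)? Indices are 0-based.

v_2 = (9, 1)

v_0 = (12, 12).
v_1 = A·v_0 = (7, 10).
v_2 = A·v_1 = (9, 1).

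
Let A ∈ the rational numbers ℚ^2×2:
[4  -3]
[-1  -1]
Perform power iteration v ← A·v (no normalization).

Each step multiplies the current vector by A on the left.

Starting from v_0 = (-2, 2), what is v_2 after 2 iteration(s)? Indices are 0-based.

v_2 = (-56, 14)

v_0 = (-2, 2).
v_1 = A·v_0 = (-14, 0).
v_2 = A·v_1 = (-56, 14).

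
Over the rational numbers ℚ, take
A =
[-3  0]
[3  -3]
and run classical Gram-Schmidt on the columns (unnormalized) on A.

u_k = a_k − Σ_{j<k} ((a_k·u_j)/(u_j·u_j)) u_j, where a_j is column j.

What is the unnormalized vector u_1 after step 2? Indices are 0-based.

u_1 = (-3/2, -3/2)

Step 1: u_0 = a_0 = (-3, 3).
Step 2: u_1 = a_1 − (-1/2)·u_0 = (-3/2, -3/2).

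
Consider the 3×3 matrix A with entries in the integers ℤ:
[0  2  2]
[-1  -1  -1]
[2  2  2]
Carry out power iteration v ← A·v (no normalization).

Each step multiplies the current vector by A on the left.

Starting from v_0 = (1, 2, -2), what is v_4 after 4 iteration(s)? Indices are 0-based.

v_0 = (1, 2, -2).
v_1 = A·v_0 = (0, -1, 2).
v_2 = A·v_1 = (2, -1, 2).
v_3 = A·v_2 = (2, -3, 6).
v_4 = A·v_3 = (6, -5, 10).

v_4 = (6, -5, 10)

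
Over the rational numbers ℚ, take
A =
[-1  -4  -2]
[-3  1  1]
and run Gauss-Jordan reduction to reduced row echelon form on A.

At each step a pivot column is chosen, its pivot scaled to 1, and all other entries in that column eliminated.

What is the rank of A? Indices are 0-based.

step 1: normalize row 0 (÷-1) = (1, 4, 2)
  row 1: subtract -3×row0 = (0, 13, 7)
step 2: normalize row 1 (÷13) = (0, 1, 7/13)
  row 0: subtract 4×row1 = (1, 0, -2/13)

rank = 2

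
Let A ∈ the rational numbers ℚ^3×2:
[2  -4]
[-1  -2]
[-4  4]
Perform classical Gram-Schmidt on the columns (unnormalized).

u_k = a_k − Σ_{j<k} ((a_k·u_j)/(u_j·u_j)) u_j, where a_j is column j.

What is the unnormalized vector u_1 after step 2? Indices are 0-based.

u_1 = (-40/21, -64/21, -4/21)

Step 1: u_0 = a_0 = (2, -1, -4).
Step 2: u_1 = a_1 − (-22/21)·u_0 = (-40/21, -64/21, -4/21).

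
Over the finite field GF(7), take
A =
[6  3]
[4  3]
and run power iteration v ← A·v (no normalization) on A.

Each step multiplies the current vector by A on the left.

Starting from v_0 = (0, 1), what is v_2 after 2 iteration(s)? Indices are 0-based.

v_2 = (6, 0)

v_0 = (0, 1).
v_1 = A·v_0 = (3, 3).
v_2 = A·v_1 = (6, 0).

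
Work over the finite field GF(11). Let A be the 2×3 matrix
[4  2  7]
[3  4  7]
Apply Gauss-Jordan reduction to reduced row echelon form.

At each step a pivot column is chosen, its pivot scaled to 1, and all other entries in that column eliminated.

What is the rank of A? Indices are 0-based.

[1] R0 /= 4  ⇒  (1, 6, 10)
     R1 -= 3·R0  ⇒  (0, 8, 10)
[2] R1 /= 8  ⇒  (0, 1, 4)
     R0 -= 6·R1  ⇒  (1, 0, 8)

rank = 2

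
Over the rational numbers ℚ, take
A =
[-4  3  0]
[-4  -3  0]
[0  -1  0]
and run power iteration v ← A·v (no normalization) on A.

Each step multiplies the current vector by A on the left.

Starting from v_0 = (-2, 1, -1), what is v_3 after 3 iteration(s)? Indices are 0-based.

v_3 = (-61, 293, 59)

v_0 = (-2, 1, -1).
v_1 = A·v_0 = (11, 5, -1).
v_2 = A·v_1 = (-29, -59, -5).
v_3 = A·v_2 = (-61, 293, 59).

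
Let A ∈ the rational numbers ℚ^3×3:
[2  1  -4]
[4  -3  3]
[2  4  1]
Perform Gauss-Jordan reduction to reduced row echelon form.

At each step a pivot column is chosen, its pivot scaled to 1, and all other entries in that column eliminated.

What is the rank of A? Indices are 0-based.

step 1: normalize row 0 (÷2) = (1, 1/2, -2)
  row 1: subtract 4×row0 = (0, -5, 11)
  row 2: subtract 2×row0 = (0, 3, 5)
step 2: normalize row 1 (÷-5) = (0, 1, -11/5)
  row 0: subtract 1/2×row1 = (1, 0, -9/10)
  row 2: subtract 3×row1 = (0, 0, 58/5)
step 3: normalize row 2 (÷58/5) = (0, 0, 1)
  row 0: subtract -9/10×row2 = (1, 0, 0)
  row 1: subtract -11/5×row2 = (0, 1, 0)

rank = 3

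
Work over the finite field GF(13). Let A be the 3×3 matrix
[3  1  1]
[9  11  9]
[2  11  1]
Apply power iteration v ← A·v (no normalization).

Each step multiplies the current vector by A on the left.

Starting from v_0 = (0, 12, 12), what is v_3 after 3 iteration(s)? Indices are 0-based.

v_3 = (6, 7, 3)

v_0 = (0, 12, 12).
v_1 = A·v_0 = (11, 6, 1).
v_2 = A·v_1 = (1, 5, 11).
v_3 = A·v_2 = (6, 7, 3).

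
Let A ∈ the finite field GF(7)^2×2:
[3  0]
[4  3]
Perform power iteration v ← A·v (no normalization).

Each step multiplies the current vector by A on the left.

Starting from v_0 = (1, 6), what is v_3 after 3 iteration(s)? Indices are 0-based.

v_0 = (1, 6).
v_1 = A·v_0 = (3, 1).
v_2 = A·v_1 = (2, 1).
v_3 = A·v_2 = (6, 4).

v_3 = (6, 4)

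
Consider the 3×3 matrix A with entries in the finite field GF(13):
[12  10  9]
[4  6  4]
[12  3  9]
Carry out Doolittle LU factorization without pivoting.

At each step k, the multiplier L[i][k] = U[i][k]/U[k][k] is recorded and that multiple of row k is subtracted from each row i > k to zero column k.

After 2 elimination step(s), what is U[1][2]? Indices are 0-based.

U[1][2] = 1

Step 1: pivot at (0,0) is 12.
  row1 ← row1 − (9)·row0  ⇒  L[1][0]=9, U row1=(0, 7, 1)
  row2 ← row2 − (1)·row0  ⇒  L[2][0]=1, U row2=(0, 6, 0)
Step 2: pivot at (1,1) is 7.
  row2 ← row2 − (12)·row1  ⇒  L[2][1]=12, U row2=(0, 0, 1)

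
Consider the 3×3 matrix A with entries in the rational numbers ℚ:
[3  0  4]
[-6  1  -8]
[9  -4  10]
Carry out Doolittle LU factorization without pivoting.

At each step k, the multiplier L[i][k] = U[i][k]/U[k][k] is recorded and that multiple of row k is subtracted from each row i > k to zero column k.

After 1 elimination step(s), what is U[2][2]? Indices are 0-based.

U[2][2] = -2

[col 0] pivot 3
  R1 -= -2*R0 → (0, 1, 0)  (L[1][0] := -2)
  R2 -= 3*R0 → (0, -4, -2)  (L[2][0] := 3)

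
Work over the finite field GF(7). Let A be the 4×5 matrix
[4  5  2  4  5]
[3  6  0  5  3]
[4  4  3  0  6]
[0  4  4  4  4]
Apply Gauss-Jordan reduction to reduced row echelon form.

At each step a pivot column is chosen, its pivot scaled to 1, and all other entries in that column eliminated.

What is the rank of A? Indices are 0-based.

[1] R0 /= 4  ⇒  (1, 3, 4, 1, 3)
     R1 -= 3·R0  ⇒  (0, 4, 2, 2, 1)
     R2 -= 4·R0  ⇒  (0, 6, 1, 3, 1)
[2] R1 /= 4  ⇒  (0, 1, 4, 4, 2)
     R0 -= 3·R1  ⇒  (1, 0, 6, 3, 4)
     R2 -= 6·R1  ⇒  (0, 0, 5, 0, 3)
     R3 -= 4·R1  ⇒  (0, 0, 2, 2, 3)
[3] R2 /= 5  ⇒  (0, 0, 1, 0, 2)
     R0 -= 6·R2  ⇒  (1, 0, 0, 3, 6)
     R1 -= 4·R2  ⇒  (0, 1, 0, 4, 1)
     R3 -= 2·R2  ⇒  (0, 0, 0, 2, 6)
[4] R3 /= 2  ⇒  (0, 0, 0, 1, 3)
     R0 -= 3·R3  ⇒  (1, 0, 0, 0, 4)
     R1 -= 4·R3  ⇒  (0, 1, 0, 0, 3)

rank = 4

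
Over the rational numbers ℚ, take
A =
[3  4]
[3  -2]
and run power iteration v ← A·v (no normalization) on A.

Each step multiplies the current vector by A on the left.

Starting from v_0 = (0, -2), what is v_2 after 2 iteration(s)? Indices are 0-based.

v_0 = (0, -2).
v_1 = A·v_0 = (-8, 4).
v_2 = A·v_1 = (-8, -32).

v_2 = (-8, -32)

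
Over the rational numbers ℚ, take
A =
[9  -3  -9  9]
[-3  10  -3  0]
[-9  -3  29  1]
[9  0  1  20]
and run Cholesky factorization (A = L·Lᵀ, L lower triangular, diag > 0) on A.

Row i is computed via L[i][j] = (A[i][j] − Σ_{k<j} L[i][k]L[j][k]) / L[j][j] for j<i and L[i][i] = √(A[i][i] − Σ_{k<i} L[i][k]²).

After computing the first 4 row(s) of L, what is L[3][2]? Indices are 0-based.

L[3][2] = 3

Step 1: L[0][0] = √(9) = 3.
  L[1][0] = (-3) / L[0][0] = -1.
Step 2: L[1][1] = √(9) = 3.
  L[2][0] = (-9) / L[0][0] = -3.
  L[2][1] = (-6) / L[1][1] = -2.
Step 3: L[2][2] = √(16) = 4.
  L[3][0] = (9) / L[0][0] = 3.
  L[3][1] = (3) / L[1][1] = 1.
  L[3][2] = (12) / L[2][2] = 3.
Step 4: L[3][3] = √(1) = 1.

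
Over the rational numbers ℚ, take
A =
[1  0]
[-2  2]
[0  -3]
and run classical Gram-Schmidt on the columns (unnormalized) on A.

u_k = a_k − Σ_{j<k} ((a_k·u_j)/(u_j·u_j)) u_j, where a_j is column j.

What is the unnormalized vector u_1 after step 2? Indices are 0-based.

u_1 = (4/5, 2/5, -3)

Step 1: u_0 = a_0 = (1, -2, 0).
Step 2: u_1 = a_1 − (-4/5)·u_0 = (4/5, 2/5, -3).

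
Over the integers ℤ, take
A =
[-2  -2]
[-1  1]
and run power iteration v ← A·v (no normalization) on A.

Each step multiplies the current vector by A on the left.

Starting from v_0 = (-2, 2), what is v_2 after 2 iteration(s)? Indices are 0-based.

v_2 = (-8, 4)

v_0 = (-2, 2).
v_1 = A·v_0 = (0, 4).
v_2 = A·v_1 = (-8, 4).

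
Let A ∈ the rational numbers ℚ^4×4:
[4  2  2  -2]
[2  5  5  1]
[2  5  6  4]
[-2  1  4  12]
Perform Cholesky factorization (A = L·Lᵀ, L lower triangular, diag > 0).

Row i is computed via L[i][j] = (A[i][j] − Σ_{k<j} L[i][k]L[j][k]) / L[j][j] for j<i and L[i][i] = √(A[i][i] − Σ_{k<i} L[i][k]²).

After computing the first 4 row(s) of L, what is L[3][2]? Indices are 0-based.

L[3][2] = 3

Step 1: L[0][0] = √(4) = 2.
  L[1][0] = (2) / L[0][0] = 1.
Step 2: L[1][1] = √(4) = 2.
  L[2][0] = (2) / L[0][0] = 1.
  L[2][1] = (4) / L[1][1] = 2.
Step 3: L[2][2] = √(1) = 1.
  L[3][0] = (-2) / L[0][0] = -1.
  L[3][1] = (2) / L[1][1] = 1.
  L[3][2] = (3) / L[2][2] = 3.
Step 4: L[3][3] = √(1) = 1.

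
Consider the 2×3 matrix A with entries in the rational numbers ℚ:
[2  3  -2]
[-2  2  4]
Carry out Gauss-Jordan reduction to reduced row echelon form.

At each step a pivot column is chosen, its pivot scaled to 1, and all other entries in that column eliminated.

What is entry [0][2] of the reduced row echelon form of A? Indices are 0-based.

step 1: normalize row 0 (÷2) = (1, 3/2, -1)
  row 1: subtract -2×row0 = (0, 5, 2)
step 2: normalize row 1 (÷5) = (0, 1, 2/5)
  row 0: subtract 3/2×row1 = (1, 0, -8/5)

M[0][2] = -8/5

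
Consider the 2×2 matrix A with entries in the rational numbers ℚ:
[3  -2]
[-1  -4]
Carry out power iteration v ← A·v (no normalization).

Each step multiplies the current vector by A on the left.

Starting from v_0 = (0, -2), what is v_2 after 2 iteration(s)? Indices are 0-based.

v_0 = (0, -2).
v_1 = A·v_0 = (4, 8).
v_2 = A·v_1 = (-4, -36).

v_2 = (-4, -36)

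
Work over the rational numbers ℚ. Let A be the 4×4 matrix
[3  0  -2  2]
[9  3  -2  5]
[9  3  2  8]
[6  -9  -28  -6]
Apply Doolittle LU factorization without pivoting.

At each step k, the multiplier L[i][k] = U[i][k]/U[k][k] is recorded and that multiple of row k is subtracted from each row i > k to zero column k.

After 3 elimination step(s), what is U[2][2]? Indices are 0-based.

k=0: U[0][0]=3
  eliminate (1,0): mult=3, new row 1: (0, 3, 4, -1); set L[1][0]=3
  eliminate (2,0): mult=3, new row 2: (0, 3, 8, 2); set L[2][0]=3
  eliminate (3,0): mult=2, new row 3: (0, -9, -24, -10); set L[3][0]=2
k=1: U[1][1]=3
  eliminate (2,1): mult=1, new row 2: (0, 0, 4, 3); set L[2][1]=1
  eliminate (3,1): mult=-3, new row 3: (0, 0, -12, -13); set L[3][1]=-3
k=2: U[2][2]=4
  eliminate (3,2): mult=-3, new row 3: (0, 0, 0, -4); set L[3][2]=-3

U[2][2] = 4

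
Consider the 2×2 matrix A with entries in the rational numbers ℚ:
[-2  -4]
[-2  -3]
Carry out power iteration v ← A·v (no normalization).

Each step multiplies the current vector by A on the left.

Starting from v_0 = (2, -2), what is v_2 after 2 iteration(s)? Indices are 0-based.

v_2 = (-16, -14)

v_0 = (2, -2).
v_1 = A·v_0 = (4, 2).
v_2 = A·v_1 = (-16, -14).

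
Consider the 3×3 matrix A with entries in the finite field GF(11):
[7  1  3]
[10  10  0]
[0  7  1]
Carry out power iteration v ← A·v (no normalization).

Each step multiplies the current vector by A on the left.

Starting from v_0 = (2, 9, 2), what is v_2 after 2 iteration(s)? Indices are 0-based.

v_0 = (2, 9, 2).
v_1 = A·v_0 = (7, 0, 10).
v_2 = A·v_1 = (2, 4, 10).

v_2 = (2, 4, 10)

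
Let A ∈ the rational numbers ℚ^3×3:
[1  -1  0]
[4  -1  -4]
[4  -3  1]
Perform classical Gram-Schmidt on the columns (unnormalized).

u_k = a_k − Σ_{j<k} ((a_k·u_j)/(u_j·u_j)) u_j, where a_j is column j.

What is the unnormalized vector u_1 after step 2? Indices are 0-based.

Step 1: u_0 = a_0 = (1, 4, 4).
Step 2: u_1 = a_1 − (-17/33)·u_0 = (-16/33, 35/33, -31/33).

u_1 = (-16/33, 35/33, -31/33)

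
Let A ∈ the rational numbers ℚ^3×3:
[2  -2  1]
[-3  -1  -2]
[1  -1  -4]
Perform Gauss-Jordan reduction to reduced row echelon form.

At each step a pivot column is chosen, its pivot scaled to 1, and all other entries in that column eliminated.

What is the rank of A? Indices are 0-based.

rank = 3

step 1: normalize row 0 (÷2) = (1, -1, 1/2)
  row 1: subtract -3×row0 = (0, -4, -1/2)
  row 2: subtract 1×row0 = (0, 0, -9/2)
step 2: normalize row 1 (÷-4) = (0, 1, 1/8)
  row 0: subtract -1×row1 = (1, 0, 5/8)
step 3: normalize row 2 (÷-9/2) = (0, 0, 1)
  row 0: subtract 5/8×row2 = (1, 0, 0)
  row 1: subtract 1/8×row2 = (0, 1, 0)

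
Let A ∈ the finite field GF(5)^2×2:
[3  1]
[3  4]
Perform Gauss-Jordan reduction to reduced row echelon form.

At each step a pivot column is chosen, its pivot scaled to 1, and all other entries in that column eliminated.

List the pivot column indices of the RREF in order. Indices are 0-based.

pivot columns: 0, 1

[1] R0 /= 3  ⇒  (1, 2)
     R1 -= 3·R0  ⇒  (0, 3)
[2] R1 /= 3  ⇒  (0, 1)
     R0 -= 2·R1  ⇒  (1, 0)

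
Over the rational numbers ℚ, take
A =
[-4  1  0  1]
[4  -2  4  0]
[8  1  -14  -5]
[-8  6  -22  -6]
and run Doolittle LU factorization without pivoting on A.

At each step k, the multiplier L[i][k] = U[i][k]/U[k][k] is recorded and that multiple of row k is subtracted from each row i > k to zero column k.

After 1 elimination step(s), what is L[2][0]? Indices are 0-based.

k=0: U[0][0]=-4
  eliminate (1,0): mult=-1, new row 1: (0, -1, 4, 1); set L[1][0]=-1
  eliminate (2,0): mult=-2, new row 2: (0, 3, -14, -3); set L[2][0]=-2
  eliminate (3,0): mult=2, new row 3: (0, 4, -22, -8); set L[3][0]=2

L[2][0] = -2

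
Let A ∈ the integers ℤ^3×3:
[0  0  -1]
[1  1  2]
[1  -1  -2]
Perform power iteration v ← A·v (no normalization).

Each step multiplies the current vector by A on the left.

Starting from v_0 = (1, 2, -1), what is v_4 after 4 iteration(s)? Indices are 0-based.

v_4 = (1, -1, 5)

v_0 = (1, 2, -1).
v_1 = A·v_0 = (1, 1, 1).
v_2 = A·v_1 = (-1, 4, -2).
v_3 = A·v_2 = (2, -1, -1).
v_4 = A·v_3 = (1, -1, 5).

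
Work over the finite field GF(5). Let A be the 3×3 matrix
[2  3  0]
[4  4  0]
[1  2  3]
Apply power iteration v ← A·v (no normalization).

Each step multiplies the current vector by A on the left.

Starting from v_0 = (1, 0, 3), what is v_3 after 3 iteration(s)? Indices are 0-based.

v_3 = (4, 0, 4)

v_0 = (1, 0, 3).
v_1 = A·v_0 = (2, 4, 0).
v_2 = A·v_1 = (1, 4, 0).
v_3 = A·v_2 = (4, 0, 4).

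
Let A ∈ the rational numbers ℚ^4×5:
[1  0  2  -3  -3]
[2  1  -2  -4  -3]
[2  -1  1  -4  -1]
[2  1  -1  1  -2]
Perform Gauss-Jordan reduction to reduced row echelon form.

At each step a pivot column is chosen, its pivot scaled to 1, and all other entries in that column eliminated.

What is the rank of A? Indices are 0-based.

rank = 4

step 1: normalize row 0 (÷1) = (1, 0, 2, -3, -3)
  row 1: subtract 2×row0 = (0, 1, -6, 2, 3)
  row 2: subtract 2×row0 = (0, -1, -3, 2, 5)
  row 3: subtract 2×row0 = (0, 1, -5, 7, 4)
step 2: normalize row 1 (÷1) = (0, 1, -6, 2, 3)
  row 2: subtract -1×row1 = (0, 0, -9, 4, 8)
  row 3: subtract 1×row1 = (0, 0, 1, 5, 1)
step 3: normalize row 2 (÷-9) = (0, 0, 1, -4/9, -8/9)
  row 0: subtract 2×row2 = (1, 0, 0, -19/9, -11/9)
  row 1: subtract -6×row2 = (0, 1, 0, -2/3, -7/3)
  row 3: subtract 1×row2 = (0, 0, 0, 49/9, 17/9)
step 4: normalize row 3 (÷49/9) = (0, 0, 0, 1, 17/49)
  row 0: subtract -19/9×row3 = (1, 0, 0, 0, -24/49)
  row 1: subtract -2/3×row3 = (0, 1, 0, 0, -103/49)
  row 2: subtract -4/9×row3 = (0, 0, 1, 0, -36/49)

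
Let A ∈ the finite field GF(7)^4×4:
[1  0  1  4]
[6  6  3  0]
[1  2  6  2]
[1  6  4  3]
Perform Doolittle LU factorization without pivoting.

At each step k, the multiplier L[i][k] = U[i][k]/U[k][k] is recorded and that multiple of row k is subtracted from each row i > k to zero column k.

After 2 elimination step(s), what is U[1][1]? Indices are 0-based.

Step 1: pivot at (0,0) is 1.
  row1 ← row1 − (6)·row0  ⇒  L[1][0]=6, U row1=(0, 6, 4, 4)
  row2 ← row2 − (1)·row0  ⇒  L[2][0]=1, U row2=(0, 2, 5, 5)
  row3 ← row3 − (1)·row0  ⇒  L[3][0]=1, U row3=(0, 6, 3, 6)
Step 2: pivot at (1,1) is 6.
  row2 ← row2 − (5)·row1  ⇒  L[2][1]=5, U row2=(0, 0, 6, 6)
  row3 ← row3 − (1)·row1  ⇒  L[3][1]=1, U row3=(0, 0, 6, 2)

U[1][1] = 6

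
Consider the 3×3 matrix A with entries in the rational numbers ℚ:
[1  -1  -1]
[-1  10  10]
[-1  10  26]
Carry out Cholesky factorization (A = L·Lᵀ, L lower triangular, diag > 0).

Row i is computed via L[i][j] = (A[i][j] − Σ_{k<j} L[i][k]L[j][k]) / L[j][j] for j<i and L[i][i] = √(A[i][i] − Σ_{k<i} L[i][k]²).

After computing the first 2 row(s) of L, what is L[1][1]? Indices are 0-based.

L[1][1] = 3

Step 1: L[0][0] = √(1) = 1.
  L[1][0] = (-1) / L[0][0] = -1.
Step 2: L[1][1] = √(9) = 3.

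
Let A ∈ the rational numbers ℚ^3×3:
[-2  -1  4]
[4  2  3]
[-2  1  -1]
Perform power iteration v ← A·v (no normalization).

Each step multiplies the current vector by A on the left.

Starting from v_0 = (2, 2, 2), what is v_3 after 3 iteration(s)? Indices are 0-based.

v_3 = (116, -34, 90)

v_0 = (2, 2, 2).
v_1 = A·v_0 = (2, 18, -4).
v_2 = A·v_1 = (-38, 32, 18).
v_3 = A·v_2 = (116, -34, 90).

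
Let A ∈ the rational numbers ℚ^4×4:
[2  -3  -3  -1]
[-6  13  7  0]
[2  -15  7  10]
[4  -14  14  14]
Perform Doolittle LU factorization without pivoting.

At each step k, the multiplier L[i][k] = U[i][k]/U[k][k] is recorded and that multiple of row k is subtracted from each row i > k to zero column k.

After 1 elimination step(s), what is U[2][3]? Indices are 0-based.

U[2][3] = 11

Step 1: pivot at (0,0) is 2.
  row1 ← row1 − (-3)·row0  ⇒  L[1][0]=-3, U row1=(0, 4, -2, -3)
  row2 ← row2 − (1)·row0  ⇒  L[2][0]=1, U row2=(0, -12, 10, 11)
  row3 ← row3 − (2)·row0  ⇒  L[3][0]=2, U row3=(0, -8, 20, 16)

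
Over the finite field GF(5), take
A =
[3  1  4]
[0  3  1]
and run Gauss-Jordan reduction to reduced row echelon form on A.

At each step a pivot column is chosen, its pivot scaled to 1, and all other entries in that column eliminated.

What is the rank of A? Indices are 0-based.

rank = 2

pivot(0,0)=3: scale R0 → (1, 2, 3)
pivot(1,1)=3: scale R1 → (0, 1, 2)
  clear (0,1): R0 −= (2)R1 → (1, 0, 4)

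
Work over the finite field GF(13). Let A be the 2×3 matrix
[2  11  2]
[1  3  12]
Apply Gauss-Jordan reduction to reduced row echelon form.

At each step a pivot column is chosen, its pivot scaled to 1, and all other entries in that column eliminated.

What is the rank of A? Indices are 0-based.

rank = 2

step 1: normalize row 0 (÷2) = (1, 12, 1)
  row 1: subtract 1×row0 = (0, 4, 11)
step 2: normalize row 1 (÷4) = (0, 1, 6)
  row 0: subtract 12×row1 = (1, 0, 7)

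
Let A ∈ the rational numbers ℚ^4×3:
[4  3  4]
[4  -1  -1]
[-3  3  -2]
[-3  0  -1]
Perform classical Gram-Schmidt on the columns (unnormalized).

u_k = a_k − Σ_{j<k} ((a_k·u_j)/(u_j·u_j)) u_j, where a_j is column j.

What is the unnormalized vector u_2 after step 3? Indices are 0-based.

Step 1: u_0 = a_0 = (4, 4, -3, -3).
Step 2: u_1 = a_1 − (-1/50)·u_0 = (77/25, -23/25, 147/50, -3/50).
Step 3: u_2 = a_2 − (21/50)·u_0 − (371/949)·u_1 = (1059/949, -2202/949, -1793/949, 269/949).

u_2 = (1059/949, -2202/949, -1793/949, 269/949)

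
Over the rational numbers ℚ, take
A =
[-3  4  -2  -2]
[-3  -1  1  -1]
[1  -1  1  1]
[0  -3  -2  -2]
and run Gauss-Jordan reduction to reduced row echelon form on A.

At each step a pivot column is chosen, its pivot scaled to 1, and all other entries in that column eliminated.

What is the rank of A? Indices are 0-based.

rank = 4

step 1: normalize row 0 (÷-3) = (1, -4/3, 2/3, 2/3)
  row 1: subtract -3×row0 = (0, -5, 3, 1)
  row 2: subtract 1×row0 = (0, 1/3, 1/3, 1/3)
step 2: normalize row 1 (÷-5) = (0, 1, -3/5, -1/5)
  row 0: subtract -4/3×row1 = (1, 0, -2/15, 2/5)
  row 2: subtract 1/3×row1 = (0, 0, 8/15, 2/5)
  row 3: subtract -3×row1 = (0, 0, -19/5, -13/5)
step 3: normalize row 2 (÷8/15) = (0, 0, 1, 3/4)
  row 0: subtract -2/15×row2 = (1, 0, 0, 1/2)
  row 1: subtract -3/5×row2 = (0, 1, 0, 1/4)
  row 3: subtract -19/5×row2 = (0, 0, 0, 1/4)
step 4: normalize row 3 (÷1/4) = (0, 0, 0, 1)
  row 0: subtract 1/2×row3 = (1, 0, 0, 0)
  row 1: subtract 1/4×row3 = (0, 1, 0, 0)
  row 2: subtract 3/4×row3 = (0, 0, 1, 0)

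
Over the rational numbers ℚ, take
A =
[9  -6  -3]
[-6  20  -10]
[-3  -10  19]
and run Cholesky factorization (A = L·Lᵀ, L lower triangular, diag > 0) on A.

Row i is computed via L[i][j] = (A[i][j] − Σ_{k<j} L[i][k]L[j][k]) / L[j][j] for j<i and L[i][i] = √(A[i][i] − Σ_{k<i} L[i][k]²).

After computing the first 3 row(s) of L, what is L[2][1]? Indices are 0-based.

Step 1: L[0][0] = √(9) = 3.
  L[1][0] = (-6) / L[0][0] = -2.
Step 2: L[1][1] = √(16) = 4.
  L[2][0] = (-3) / L[0][0] = -1.
  L[2][1] = (-12) / L[1][1] = -3.
Step 3: L[2][2] = √(9) = 3.

L[2][1] = -3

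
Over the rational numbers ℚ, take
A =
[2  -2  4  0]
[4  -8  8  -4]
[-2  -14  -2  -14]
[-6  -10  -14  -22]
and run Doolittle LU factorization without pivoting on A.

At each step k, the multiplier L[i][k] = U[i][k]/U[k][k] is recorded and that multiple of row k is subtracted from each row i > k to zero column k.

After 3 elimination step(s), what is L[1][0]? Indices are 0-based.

L[1][0] = 2

k=0: U[0][0]=2
  eliminate (1,0): mult=2, new row 1: (0, -4, 0, -4); set L[1][0]=2
  eliminate (2,0): mult=-1, new row 2: (0, -16, 2, -14); set L[2][0]=-1
  eliminate (3,0): mult=-3, new row 3: (0, -16, -2, -22); set L[3][0]=-3
k=1: U[1][1]=-4
  eliminate (2,1): mult=4, new row 2: (0, 0, 2, 2); set L[2][1]=4
  eliminate (3,1): mult=4, new row 3: (0, 0, -2, -6); set L[3][1]=4
k=2: U[2][2]=2
  eliminate (3,2): mult=-1, new row 3: (0, 0, 0, -4); set L[3][2]=-1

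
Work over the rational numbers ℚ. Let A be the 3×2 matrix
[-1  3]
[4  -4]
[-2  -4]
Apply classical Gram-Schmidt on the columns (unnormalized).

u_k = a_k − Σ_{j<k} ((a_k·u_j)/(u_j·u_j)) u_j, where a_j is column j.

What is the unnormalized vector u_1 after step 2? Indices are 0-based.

u_1 = (52/21, -40/21, -106/21)

Step 1: u_0 = a_0 = (-1, 4, -2).
Step 2: u_1 = a_1 − (-11/21)·u_0 = (52/21, -40/21, -106/21).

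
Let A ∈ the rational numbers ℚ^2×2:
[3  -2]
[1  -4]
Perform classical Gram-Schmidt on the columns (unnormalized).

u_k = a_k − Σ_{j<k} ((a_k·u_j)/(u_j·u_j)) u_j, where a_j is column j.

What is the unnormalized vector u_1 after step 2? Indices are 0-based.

u_1 = (1, -3)

Step 1: u_0 = a_0 = (3, 1).
Step 2: u_1 = a_1 − (-1)·u_0 = (1, -3).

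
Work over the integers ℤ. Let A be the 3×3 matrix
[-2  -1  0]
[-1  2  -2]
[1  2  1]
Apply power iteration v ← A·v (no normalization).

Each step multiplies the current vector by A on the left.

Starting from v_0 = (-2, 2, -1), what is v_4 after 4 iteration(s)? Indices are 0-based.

v_0 = (-2, 2, -1).
v_1 = A·v_0 = (2, 8, 1).
v_2 = A·v_1 = (-12, 12, 19).
v_3 = A·v_2 = (12, -2, 31).
v_4 = A·v_3 = (-22, -78, 39).

v_4 = (-22, -78, 39)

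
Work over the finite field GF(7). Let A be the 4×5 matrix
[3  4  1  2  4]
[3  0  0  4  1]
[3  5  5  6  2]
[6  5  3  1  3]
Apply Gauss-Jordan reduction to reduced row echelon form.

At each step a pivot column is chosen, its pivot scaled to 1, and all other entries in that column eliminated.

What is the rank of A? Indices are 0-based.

rank = 4

pivot(0,0)=3: scale R0 → (1, 6, 5, 3, 6)
  clear (1,0): R1 −= (3)R0 → (0, 3, 6, 2, 4)
  clear (2,0): R2 −= (3)R0 → (0, 1, 4, 4, 5)
  clear (3,0): R3 −= (6)R0 → (0, 4, 1, 4, 2)
pivot(1,1)=3: scale R1 → (0, 1, 2, 3, 6)
  clear (0,1): R0 −= (6)R1 → (1, 0, 0, 6, 5)
  clear (2,1): R2 −= (1)R1 → (0, 0, 2, 1, 6)
  clear (3,1): R3 −= (4)R1 → (0, 0, 0, 6, 6)
pivot(2,2)=2: scale R2 → (0, 0, 1, 4, 3)
  clear (1,2): R1 −= (2)R2 → (0, 1, 0, 2, 0)
pivot(3,3)=6: scale R3 → (0, 0, 0, 1, 1)
  clear (0,3): R0 −= (6)R3 → (1, 0, 0, 0, 6)
  clear (1,3): R1 −= (2)R3 → (0, 1, 0, 0, 5)
  clear (2,3): R2 −= (4)R3 → (0, 0, 1, 0, 6)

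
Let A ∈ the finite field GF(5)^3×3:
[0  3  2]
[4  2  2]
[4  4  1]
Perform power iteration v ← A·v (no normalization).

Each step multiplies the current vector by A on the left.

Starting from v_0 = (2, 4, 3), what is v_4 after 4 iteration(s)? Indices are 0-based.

v_4 = (1, 3, 4)

v_0 = (2, 4, 3).
v_1 = A·v_0 = (3, 2, 2).
v_2 = A·v_1 = (0, 0, 2).
v_3 = A·v_2 = (4, 4, 2).
v_4 = A·v_3 = (1, 3, 4).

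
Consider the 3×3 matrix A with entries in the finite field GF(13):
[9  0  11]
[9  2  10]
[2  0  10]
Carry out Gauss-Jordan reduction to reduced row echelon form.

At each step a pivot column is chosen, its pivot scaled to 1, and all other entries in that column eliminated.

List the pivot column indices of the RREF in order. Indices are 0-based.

[1] R0 /= 9  ⇒  (1, 0, 7)
     R1 -= 9·R0  ⇒  (0, 2, 12)
     R2 -= 2·R0  ⇒  (0, 0, 9)
[2] R1 /= 2  ⇒  (0, 1, 6)
[3] R2 /= 9  ⇒  (0, 0, 1)
     R0 -= 7·R2  ⇒  (1, 0, 0)
     R1 -= 6·R2  ⇒  (0, 1, 0)

pivot columns: 0, 1, 2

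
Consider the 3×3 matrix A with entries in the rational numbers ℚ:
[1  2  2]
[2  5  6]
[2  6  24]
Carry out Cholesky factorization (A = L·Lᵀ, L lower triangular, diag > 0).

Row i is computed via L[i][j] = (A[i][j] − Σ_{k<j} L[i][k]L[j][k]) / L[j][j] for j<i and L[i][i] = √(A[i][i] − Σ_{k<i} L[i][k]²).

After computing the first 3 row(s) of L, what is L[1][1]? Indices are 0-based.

Step 1: L[0][0] = √(1) = 1.
  L[1][0] = (2) / L[0][0] = 2.
Step 2: L[1][1] = √(1) = 1.
  L[2][0] = (2) / L[0][0] = 2.
  L[2][1] = (2) / L[1][1] = 2.
Step 3: L[2][2] = √(16) = 4.

L[1][1] = 1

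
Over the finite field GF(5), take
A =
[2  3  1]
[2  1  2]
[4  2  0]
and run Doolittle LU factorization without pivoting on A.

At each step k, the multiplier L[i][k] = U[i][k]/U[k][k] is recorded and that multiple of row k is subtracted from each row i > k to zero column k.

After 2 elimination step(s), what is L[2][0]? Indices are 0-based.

Step 1: pivot at (0,0) is 2.
  row1 ← row1 − (1)·row0  ⇒  L[1][0]=1, U row1=(0, 3, 1)
  row2 ← row2 − (2)·row0  ⇒  L[2][0]=2, U row2=(0, 1, 3)
Step 2: pivot at (1,1) is 3.
  row2 ← row2 − (2)·row1  ⇒  L[2][1]=2, U row2=(0, 0, 1)

L[2][0] = 2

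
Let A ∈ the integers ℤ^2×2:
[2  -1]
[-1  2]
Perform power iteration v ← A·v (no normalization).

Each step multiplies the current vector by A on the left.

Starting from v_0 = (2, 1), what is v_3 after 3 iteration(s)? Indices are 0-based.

v_0 = (2, 1).
v_1 = A·v_0 = (3, 0).
v_2 = A·v_1 = (6, -3).
v_3 = A·v_2 = (15, -12).

v_3 = (15, -12)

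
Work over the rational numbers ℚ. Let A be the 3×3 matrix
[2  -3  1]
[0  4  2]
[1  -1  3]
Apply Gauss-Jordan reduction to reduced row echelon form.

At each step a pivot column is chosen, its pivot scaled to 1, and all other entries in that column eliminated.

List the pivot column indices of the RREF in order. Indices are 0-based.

pivot columns: 0, 1, 2

pivot(0,0)=2: scale R0 → (1, -3/2, 1/2)
  clear (2,0): R2 −= (1)R0 → (0, 1/2, 5/2)
pivot(1,1)=4: scale R1 → (0, 1, 1/2)
  clear (0,1): R0 −= (-3/2)R1 → (1, 0, 5/4)
  clear (2,1): R2 −= (1/2)R1 → (0, 0, 9/4)
pivot(2,2)=9/4: scale R2 → (0, 0, 1)
  clear (0,2): R0 −= (5/4)R2 → (1, 0, 0)
  clear (1,2): R1 −= (1/2)R2 → (0, 1, 0)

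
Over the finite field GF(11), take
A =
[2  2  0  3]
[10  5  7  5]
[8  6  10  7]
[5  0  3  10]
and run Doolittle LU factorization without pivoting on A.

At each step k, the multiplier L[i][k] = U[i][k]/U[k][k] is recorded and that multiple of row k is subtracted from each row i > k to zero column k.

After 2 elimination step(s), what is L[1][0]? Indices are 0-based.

L[1][0] = 5

Step 1: pivot at (0,0) is 2.
  row1 ← row1 − (5)·row0  ⇒  L[1][0]=5, U row1=(0, 6, 7, 1)
  row2 ← row2 − (4)·row0  ⇒  L[2][0]=4, U row2=(0, 9, 10, 6)
  row3 ← row3 − (8)·row0  ⇒  L[3][0]=8, U row3=(0, 6, 3, 8)
Step 2: pivot at (1,1) is 6.
  row2 ← row2 − (7)·row1  ⇒  L[2][1]=7, U row2=(0, 0, 5, 10)
  row3 ← row3 − (1)·row1  ⇒  L[3][1]=1, U row3=(0, 0, 7, 7)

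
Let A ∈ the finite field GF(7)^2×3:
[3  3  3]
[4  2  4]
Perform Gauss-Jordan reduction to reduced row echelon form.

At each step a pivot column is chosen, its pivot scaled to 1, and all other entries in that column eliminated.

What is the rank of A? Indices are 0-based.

pivot(0,0)=3: scale R0 → (1, 1, 1)
  clear (1,0): R1 −= (4)R0 → (0, 5, 0)
pivot(1,1)=5: scale R1 → (0, 1, 0)
  clear (0,1): R0 −= (1)R1 → (1, 0, 1)

rank = 2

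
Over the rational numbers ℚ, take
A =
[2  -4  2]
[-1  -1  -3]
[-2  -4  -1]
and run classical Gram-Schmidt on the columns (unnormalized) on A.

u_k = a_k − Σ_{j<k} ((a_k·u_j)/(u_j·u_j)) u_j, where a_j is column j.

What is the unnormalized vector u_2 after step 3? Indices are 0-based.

Step 1: u_0 = a_0 = (2, -1, -2).
Step 2: u_1 = a_1 − (1/9)·u_0 = (-38/9, -8/9, -34/9).
Step 3: u_2 = a_2 − (1)·u_0 − (-9/148)·u_1 = (-19/74, -76/37, 57/74).

u_2 = (-19/74, -76/37, 57/74)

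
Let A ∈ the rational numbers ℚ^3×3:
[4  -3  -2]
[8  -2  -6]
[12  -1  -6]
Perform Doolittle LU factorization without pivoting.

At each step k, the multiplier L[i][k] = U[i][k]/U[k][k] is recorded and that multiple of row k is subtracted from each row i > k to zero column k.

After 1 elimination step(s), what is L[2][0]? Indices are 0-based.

[col 0] pivot 4
  R1 -= 2*R0 → (0, 4, -2)  (L[1][0] := 2)
  R2 -= 3*R0 → (0, 8, 0)  (L[2][0] := 3)

L[2][0] = 3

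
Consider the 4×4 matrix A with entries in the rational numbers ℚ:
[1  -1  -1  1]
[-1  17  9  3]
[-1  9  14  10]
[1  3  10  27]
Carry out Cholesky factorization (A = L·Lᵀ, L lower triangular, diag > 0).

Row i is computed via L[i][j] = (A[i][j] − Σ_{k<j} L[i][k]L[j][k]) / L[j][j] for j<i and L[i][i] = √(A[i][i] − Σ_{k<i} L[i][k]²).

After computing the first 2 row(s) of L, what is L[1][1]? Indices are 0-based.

Step 1: L[0][0] = √(1) = 1.
  L[1][0] = (-1) / L[0][0] = -1.
Step 2: L[1][1] = √(16) = 4.

L[1][1] = 4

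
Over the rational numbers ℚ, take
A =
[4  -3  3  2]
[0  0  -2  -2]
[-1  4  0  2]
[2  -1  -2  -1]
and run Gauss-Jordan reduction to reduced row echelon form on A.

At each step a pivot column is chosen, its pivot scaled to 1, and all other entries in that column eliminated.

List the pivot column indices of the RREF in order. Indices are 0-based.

[1] R0 /= 4  ⇒  (1, -3/4, 3/4, 1/2)
     R2 -= -1·R0  ⇒  (0, 13/4, 3/4, 5/2)
     R3 -= 2·R0  ⇒  (0, 1/2, -7/2, -2)
[2] R1 <-> R2
[2] R1 /= 13/4  ⇒  (0, 1, 3/13, 10/13)
     R0 -= -3/4·R1  ⇒  (1, 0, 12/13, 14/13)
     R3 -= 1/2·R1  ⇒  (0, 0, -47/13, -31/13)
[3] R2 /= -2  ⇒  (0, 0, 1, 1)
     R0 -= 12/13·R2  ⇒  (1, 0, 0, 2/13)
     R1 -= 3/13·R2  ⇒  (0, 1, 0, 7/13)
     R3 -= -47/13·R2  ⇒  (0, 0, 0, 16/13)
[4] R3 /= 16/13  ⇒  (0, 0, 0, 1)
     R0 -= 2/13·R3  ⇒  (1, 0, 0, 0)
     R1 -= 7/13·R3  ⇒  (0, 1, 0, 0)
     R2 -= 1·R3  ⇒  (0, 0, 1, 0)

pivot columns: 0, 1, 2, 3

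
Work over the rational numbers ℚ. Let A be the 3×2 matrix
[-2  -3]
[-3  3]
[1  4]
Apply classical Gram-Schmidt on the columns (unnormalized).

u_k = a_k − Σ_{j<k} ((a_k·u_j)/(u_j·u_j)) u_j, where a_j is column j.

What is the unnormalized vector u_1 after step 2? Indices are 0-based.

u_1 = (-20/7, 45/14, 55/14)

Step 1: u_0 = a_0 = (-2, -3, 1).
Step 2: u_1 = a_1 − (1/14)·u_0 = (-20/7, 45/14, 55/14).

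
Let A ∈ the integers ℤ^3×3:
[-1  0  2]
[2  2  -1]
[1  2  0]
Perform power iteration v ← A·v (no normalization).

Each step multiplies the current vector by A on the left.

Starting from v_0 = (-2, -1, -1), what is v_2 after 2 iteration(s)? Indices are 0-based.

v_0 = (-2, -1, -1).
v_1 = A·v_0 = (0, -5, -4).
v_2 = A·v_1 = (-8, -6, -10).

v_2 = (-8, -6, -10)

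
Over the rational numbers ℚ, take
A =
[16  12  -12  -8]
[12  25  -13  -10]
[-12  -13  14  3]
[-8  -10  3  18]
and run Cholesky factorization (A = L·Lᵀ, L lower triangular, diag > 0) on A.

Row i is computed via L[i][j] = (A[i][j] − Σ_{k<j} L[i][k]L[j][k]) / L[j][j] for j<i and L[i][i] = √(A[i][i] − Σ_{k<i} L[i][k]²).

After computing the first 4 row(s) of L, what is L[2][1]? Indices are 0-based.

Step 1: L[0][0] = √(16) = 4.
  L[1][0] = (12) / L[0][0] = 3.
Step 2: L[1][1] = √(16) = 4.
  L[2][0] = (-12) / L[0][0] = -3.
  L[2][1] = (-4) / L[1][1] = -1.
Step 3: L[2][2] = √(4) = 2.
  L[3][0] = (-8) / L[0][0] = -2.
  L[3][1] = (-4) / L[1][1] = -1.
  L[3][2] = (-4) / L[2][2] = -2.
Step 4: L[3][3] = √(9) = 3.

L[2][1] = -1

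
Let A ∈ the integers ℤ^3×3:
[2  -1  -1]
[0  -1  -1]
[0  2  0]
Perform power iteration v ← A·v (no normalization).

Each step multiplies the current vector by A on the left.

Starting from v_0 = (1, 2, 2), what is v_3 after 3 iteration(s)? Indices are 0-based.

v_0 = (1, 2, 2).
v_1 = A·v_0 = (-2, -4, 4).
v_2 = A·v_1 = (-4, 0, -8).
v_3 = A·v_2 = (0, 8, 0).

v_3 = (0, 8, 0)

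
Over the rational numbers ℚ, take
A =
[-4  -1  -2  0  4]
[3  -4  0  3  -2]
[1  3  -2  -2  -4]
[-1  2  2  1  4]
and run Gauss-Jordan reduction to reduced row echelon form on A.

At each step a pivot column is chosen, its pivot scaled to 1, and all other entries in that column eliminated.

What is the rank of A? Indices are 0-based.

rank = 4

[1] R0 /= -4  ⇒  (1, 1/4, 1/2, 0, -1)
     R1 -= 3·R0  ⇒  (0, -19/4, -3/2, 3, 1)
     R2 -= 1·R0  ⇒  (0, 11/4, -5/2, -2, -3)
     R3 -= -1·R0  ⇒  (0, 9/4, 5/2, 1, 3)
[2] R1 /= -19/4  ⇒  (0, 1, 6/19, -12/19, -4/19)
     R0 -= 1/4·R1  ⇒  (1, 0, 8/19, 3/19, -18/19)
     R2 -= 11/4·R1  ⇒  (0, 0, -64/19, -5/19, -46/19)
     R3 -= 9/4·R1  ⇒  (0, 0, 34/19, 46/19, 66/19)
[3] R2 /= -64/19  ⇒  (0, 0, 1, 5/64, 23/32)
     R0 -= 8/19·R2  ⇒  (1, 0, 0, 1/8, -5/4)
     R1 -= 6/19·R2  ⇒  (0, 1, 0, -21/32, -7/16)
     R3 -= 34/19·R2  ⇒  (0, 0, 0, 73/32, 35/16)
[4] R3 /= 73/32  ⇒  (0, 0, 0, 1, 70/73)
     R0 -= 1/8·R3  ⇒  (1, 0, 0, 0, -100/73)
     R1 -= -21/32·R3  ⇒  (0, 1, 0, 0, 14/73)
     R2 -= 5/64·R3  ⇒  (0, 0, 1, 0, 47/73)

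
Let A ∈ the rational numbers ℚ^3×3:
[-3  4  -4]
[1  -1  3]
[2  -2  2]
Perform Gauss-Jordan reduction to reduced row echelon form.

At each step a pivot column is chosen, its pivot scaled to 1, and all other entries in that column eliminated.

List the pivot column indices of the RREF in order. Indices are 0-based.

pivot columns: 0, 1, 2

[1] R0 /= -3  ⇒  (1, -4/3, 4/3)
     R1 -= 1·R0  ⇒  (0, 1/3, 5/3)
     R2 -= 2·R0  ⇒  (0, 2/3, -2/3)
[2] R1 /= 1/3  ⇒  (0, 1, 5)
     R0 -= -4/3·R1  ⇒  (1, 0, 8)
     R2 -= 2/3·R1  ⇒  (0, 0, -4)
[3] R2 /= -4  ⇒  (0, 0, 1)
     R0 -= 8·R2  ⇒  (1, 0, 0)
     R1 -= 5·R2  ⇒  (0, 1, 0)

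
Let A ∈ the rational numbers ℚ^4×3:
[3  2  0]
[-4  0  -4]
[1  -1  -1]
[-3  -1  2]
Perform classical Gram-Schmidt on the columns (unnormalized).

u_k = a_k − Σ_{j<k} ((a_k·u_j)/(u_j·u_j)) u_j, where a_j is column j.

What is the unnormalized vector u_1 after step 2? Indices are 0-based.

u_1 = (46/35, 32/35, -43/35, -11/35)

Step 1: u_0 = a_0 = (3, -4, 1, -3).
Step 2: u_1 = a_1 − (8/35)·u_0 = (46/35, 32/35, -43/35, -11/35).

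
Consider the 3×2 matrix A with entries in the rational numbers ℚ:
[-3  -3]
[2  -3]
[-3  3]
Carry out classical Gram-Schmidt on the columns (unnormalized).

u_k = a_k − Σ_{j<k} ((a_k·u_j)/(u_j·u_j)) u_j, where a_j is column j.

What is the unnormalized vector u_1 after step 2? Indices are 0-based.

Step 1: u_0 = a_0 = (-3, 2, -3).
Step 2: u_1 = a_1 − (-3/11)·u_0 = (-42/11, -27/11, 24/11).

u_1 = (-42/11, -27/11, 24/11)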